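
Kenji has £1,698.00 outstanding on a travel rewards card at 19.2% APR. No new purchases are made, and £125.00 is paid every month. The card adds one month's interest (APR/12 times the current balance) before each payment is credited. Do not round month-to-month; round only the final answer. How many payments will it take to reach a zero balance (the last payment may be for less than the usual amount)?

16 months

Monthly rate r = 19.2%/12 = 1.6% = 0.016.
Recurrence: B ← B·(1+r) − £125.00.
Month 1: interest £27.17; balance after payment £1,600.17.
Month 2: interest £25.60; balance after payment £1,500.77.
Closed form: n = −ln(1 − rB₀/P)/ln(1+r) = −ln(0.78266)/ln(1.016) ≈ 15.439, so the balance reaches zero during payment 16.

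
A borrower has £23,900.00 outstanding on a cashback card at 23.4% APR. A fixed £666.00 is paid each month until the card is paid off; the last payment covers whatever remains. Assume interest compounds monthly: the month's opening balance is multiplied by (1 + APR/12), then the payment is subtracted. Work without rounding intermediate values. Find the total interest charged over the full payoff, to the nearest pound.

Monthly rate r = 23.4%/12 = 1.95% = 0.0195.
Payoff takes n = ⌈−ln(1 − rB₀/P)/ln(1+r)⌉ = ⌈62.303⌉ = 63 payments; the last is £203.41.
Total paid = 62·£666.00 + £203.41 = £41,495.41.
Total interest = total paid − principal = £41,495.41 − £23,900.00 = £17,595.41.

£17,595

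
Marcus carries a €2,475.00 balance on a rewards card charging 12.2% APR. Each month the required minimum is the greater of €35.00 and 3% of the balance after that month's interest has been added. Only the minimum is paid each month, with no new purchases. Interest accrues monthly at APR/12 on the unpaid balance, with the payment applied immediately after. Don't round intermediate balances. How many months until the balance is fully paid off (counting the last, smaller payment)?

78 months

Monthly rate r = 12.2%/12 = 1.01667% = 0.0101667.
While 3% of the post-interest balance exceeds €35.00, each month B ← (B·(1+r))·(1 − 0.03), i.e. B shrinks by the factor (1+r)·0.97 = 0.97986.
This holds for months 1–38. Entering month 39 the balance is €1,142.45; 3% of the post-interest balance is now below €35.00, so the flat €35.00 minimum applies from here.
From month 39 a fixed €35.00 at rate r clears €1,142.45 in 40 more payments. Total: 38 + 40 = 78 months.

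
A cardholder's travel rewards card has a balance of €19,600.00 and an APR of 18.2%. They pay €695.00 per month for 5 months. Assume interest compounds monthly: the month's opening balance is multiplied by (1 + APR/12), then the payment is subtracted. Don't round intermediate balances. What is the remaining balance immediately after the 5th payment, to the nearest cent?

Monthly rate r = 18.2%/12 = 1.51667% = 0.0151667.
Each month: B ← B·(1+r) − €695.00.
Month 1: interest €297.27; balance after payment €19,202.27.
Month 2: interest €291.23; balance after payment €18,798.50.
Month 3: interest €285.11; balance after payment €18,388.61.
Month 4: interest €278.89; balance after payment €17,972.51.
Month 5: interest €272.58; balance after payment €17,550.09.

€17,550.09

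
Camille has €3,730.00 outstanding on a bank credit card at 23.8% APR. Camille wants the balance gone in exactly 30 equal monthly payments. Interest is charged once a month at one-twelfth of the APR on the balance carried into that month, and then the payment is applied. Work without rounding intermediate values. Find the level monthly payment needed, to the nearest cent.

€166.16

Monthly rate r = 23.8%/12 = 1.98333% = 0.0198333.
Level-payment amortization: P = B₀·r / (1 − (1+r)^(−n)) = 3730.00·0.0198333 / (1 − 1.01983^(−30)).
Denominator 1 − (1+r)^(−30) = 0.445216015.
P = 73.9783 / 0.445216015 ≈ 166.16.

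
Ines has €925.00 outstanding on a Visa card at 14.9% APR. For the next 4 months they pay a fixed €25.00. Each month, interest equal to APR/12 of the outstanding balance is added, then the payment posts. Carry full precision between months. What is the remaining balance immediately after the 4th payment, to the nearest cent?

€869.93

Monthly rate r = 14.9%/12 = 1.24167% = 0.0124167.
Each month: B ← B·(1+r) − €25.00.
Month 1: interest €11.49; balance after payment €911.49.
Month 2: interest €11.32; balance after payment €897.80.
Month 3: interest €11.15; balance after payment €883.95.
Month 4: interest €10.98; balance after payment €869.93.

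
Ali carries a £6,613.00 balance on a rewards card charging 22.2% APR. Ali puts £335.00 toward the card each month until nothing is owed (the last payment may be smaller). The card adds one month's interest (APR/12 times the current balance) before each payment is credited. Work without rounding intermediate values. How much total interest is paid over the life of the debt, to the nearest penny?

Monthly rate r = 22.2%/12 = 1.85% = 0.0185.
Payoff takes n = ⌈−ln(1 − rB₀/P)/ln(1+r)⌉ = ⌈24.791⌉ = 25 payments; the last is £265.41.
Total paid = 24·£335.00 + £265.41 = £8,305.41.
Total interest = total paid − principal = £8,305.41 − £6,613.00 = £1,692.41.

£1,692.41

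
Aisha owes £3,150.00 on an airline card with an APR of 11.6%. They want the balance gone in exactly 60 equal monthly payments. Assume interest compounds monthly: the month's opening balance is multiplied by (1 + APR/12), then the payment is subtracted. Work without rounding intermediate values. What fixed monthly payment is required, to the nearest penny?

Monthly rate r = 11.6%/12 = 0.966667% = 0.00966667.
Level-payment amortization: P = B₀·r / (1 − (1+r)^(−n)) = 3150.00·0.00966667 / (1 − 1.00967^(−60)).
Denominator 1 − (1+r)^(−60) = 0.43853992.
P = 30.45 / 0.43853992 ≈ 69.43.

£69.43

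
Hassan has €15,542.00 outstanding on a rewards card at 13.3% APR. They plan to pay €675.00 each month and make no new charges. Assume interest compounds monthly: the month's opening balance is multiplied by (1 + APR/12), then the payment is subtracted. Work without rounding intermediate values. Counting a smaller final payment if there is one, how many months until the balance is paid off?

Monthly rate r = 13.3%/12 = 1.10833% = 0.0110833.
Recurrence: B ← B·(1+r) − €675.00.
Month 1: interest €172.26; balance after payment €15,039.26.
Month 2: interest €166.69; balance after payment €14,530.94.
Closed form: n = −ln(1 − rB₀/P)/ln(1+r) = −ln(0.7448)/ln(1.01108) ≈ 26.731, so the balance reaches zero during payment 27.

27 payments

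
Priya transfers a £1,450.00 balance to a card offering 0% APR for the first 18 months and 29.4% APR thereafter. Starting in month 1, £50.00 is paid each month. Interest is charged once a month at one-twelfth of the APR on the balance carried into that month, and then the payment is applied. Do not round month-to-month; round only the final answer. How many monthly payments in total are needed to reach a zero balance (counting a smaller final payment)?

31 months

Promo months 1–18 at r₀ = 0%/12 = 0; months 19+ at r₁ = 29.4%/12 = 0.0245.
After month 18 (no interest yet): B = £1,450.00 − 18·£50.00 = £550.00.
Then at r₁ with £50.00/mo: n₂ = −ln(1 − r₁·B/P)/ln(1+r₁) ≈ 12.97 → 13 more payments.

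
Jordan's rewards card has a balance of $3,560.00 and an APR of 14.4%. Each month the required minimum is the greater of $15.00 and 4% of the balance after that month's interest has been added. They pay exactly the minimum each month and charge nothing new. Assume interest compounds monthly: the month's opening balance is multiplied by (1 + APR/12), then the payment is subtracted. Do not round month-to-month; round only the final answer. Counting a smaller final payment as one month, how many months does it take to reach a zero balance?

108 months

Monthly rate r = 14.4%/12 = 1.2% = 0.012.
While 4% of the post-interest balance exceeds $15.00, each month B ← (B·(1+r))·(1 − 0.04), i.e. B shrinks by the factor (1+r)·0.96 = 0.97152.
This holds for months 1–79. Entering month 80 the balance is $363.19; 4% of the post-interest balance is now below $15.00, so the flat $15.00 minimum applies from here.
From month 80 a fixed $15.00 at rate r clears $363.19 in 29 more payments. Total: 79 + 29 = 108 months.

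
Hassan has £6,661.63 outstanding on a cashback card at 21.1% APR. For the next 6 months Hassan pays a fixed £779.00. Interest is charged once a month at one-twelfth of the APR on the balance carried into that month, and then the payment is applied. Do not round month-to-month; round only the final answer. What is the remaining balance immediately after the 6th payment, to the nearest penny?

Monthly rate r = 21.1%/12 = 1.75833% = 0.0175833.
Each month: B ← B·(1+r) − £779.00.
Month 1: interest £117.13; balance after payment £5,999.76.
Month 2: interest £105.50; balance after payment £5,326.26.
Month 3: interest £93.65; balance after payment £4,640.91.
Month 4: interest £81.60; balance after payment £3,943.52.
Month 5: interest £69.34; balance after payment £3,233.86.
Month 6: interest £56.86; balance after payment £2,511.72.

£2,511.72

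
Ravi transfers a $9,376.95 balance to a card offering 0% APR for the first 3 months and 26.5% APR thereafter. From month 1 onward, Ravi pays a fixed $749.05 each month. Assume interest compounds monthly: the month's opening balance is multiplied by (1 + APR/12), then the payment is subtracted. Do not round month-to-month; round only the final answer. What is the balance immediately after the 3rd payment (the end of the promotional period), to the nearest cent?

$7,129.80

Promo months 1–3 at r₀ = 0%/12 = 0; months 4+ at r₁ = 26.5%/12 = 0.0220833.
After month 3 (no interest yet): B = $9,376.95 − 3·$749.05 = $7,129.80.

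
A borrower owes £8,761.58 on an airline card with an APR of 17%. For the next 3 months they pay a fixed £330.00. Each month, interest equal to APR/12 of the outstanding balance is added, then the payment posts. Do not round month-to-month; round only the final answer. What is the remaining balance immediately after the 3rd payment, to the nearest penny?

£8,135.16

Monthly rate r = 17%/12 = 1.41667% = 0.0141667.
Each month: B ← B·(1+r) − £330.00.
Month 1: interest £124.12; balance after payment £8,555.70.
Month 2: interest £121.21; balance after payment £8,346.91.
Month 3: interest £118.25; balance after payment £8,135.16.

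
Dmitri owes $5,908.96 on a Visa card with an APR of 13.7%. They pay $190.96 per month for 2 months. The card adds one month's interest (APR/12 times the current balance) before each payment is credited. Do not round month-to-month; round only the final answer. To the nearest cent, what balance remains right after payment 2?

$5,660.55

Monthly rate r = 13.7%/12 = 1.14167% = 0.0114167.
Each month: B ← B·(1+r) − $190.96.
Month 1: interest $67.46; balance after payment $5,785.46.
Month 2: interest $66.05; balance after payment $5,660.55.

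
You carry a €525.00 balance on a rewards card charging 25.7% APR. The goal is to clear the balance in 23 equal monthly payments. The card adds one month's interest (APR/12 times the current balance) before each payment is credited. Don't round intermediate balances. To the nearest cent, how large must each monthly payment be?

Monthly rate r = 25.7%/12 = 2.14167% = 0.0214167.
Level-payment amortization: P = B₀·r / (1 − (1+r)^(−n)) = 525.00·0.0214167 / (1 − 1.02142^(−23)).
Denominator 1 − (1+r)^(−23) = 0.385768084.
P = 11.2438 / 0.385768084 ≈ 29.15.

€29.15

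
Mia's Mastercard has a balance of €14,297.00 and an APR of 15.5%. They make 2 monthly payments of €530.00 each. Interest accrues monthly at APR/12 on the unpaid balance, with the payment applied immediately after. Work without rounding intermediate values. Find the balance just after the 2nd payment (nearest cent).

Monthly rate r = 15.5%/12 = 1.29167% = 0.0129167.
Each month: B ← B·(1+r) − €530.00.
Month 1: interest €184.67; balance after payment €13,951.67.
Month 2: interest €180.21; balance after payment €13,601.88.

€13,601.88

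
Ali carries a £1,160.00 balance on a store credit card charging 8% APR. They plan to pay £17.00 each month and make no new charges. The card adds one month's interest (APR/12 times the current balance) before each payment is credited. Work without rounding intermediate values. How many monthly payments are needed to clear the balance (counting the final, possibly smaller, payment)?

Monthly rate r = 8%/12 = 0.666667% = 0.00666667.
Recurrence: B ← B·(1+r) − £17.00.
Month 1: interest £7.73; balance after payment £1,150.73.
Month 2: interest £7.67; balance after payment £1,141.40.
Closed form: n = −ln(1 − rB₀/P)/ln(1+r) = −ln(0.5451)/ln(1.00667) ≈ 91.322, so the balance reaches zero during payment 92.

92 payments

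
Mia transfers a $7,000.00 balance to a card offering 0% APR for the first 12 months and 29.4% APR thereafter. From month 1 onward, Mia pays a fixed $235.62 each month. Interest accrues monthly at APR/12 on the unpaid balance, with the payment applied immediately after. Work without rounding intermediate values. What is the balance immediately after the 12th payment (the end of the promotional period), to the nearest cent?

Promo months 1–12 at r₀ = 0%/12 = 0; months 13+ at r₁ = 29.4%/12 = 0.0245.
After month 12 (no interest yet): B = $7,000.00 − 12·$235.62 = $4,172.56.

$4,172.56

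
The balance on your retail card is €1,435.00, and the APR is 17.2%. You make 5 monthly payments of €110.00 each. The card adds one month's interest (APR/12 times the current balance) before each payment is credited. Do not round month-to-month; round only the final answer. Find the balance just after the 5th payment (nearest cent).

€974.84

Monthly rate r = 17.2%/12 = 1.43333% = 0.0143333.
Each month: B ← B·(1+r) − €110.00.
Month 1: interest €20.57; balance after payment €1,345.57.
Month 2: interest €19.29; balance after payment €1,254.85.
Month 3: interest €17.99; balance after payment €1,162.84.
Month 4: interest €16.67; balance after payment €1,069.51.
Month 5: interest €15.33; balance after payment €974.84.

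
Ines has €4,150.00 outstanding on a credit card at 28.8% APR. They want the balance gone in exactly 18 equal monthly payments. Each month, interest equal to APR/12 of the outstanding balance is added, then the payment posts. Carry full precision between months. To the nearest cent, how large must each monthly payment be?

Monthly rate r = 28.8%/12 = 2.4% = 0.024.
Level-payment amortization: P = B₀·r / (1 − (1+r)^(−n)) = 4150.00·0.024 / (1 − 1.024^(−18)).
Denominator 1 − (1+r)^(−18) = 0.347469553.
P = 99.6 / 0.347469553 ≈ 286.64.

€286.64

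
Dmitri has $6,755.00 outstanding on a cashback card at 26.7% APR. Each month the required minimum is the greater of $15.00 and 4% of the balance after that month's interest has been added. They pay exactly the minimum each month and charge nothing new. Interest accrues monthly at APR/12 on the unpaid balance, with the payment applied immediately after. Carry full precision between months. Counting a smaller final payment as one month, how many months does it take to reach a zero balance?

191 months

Monthly rate r = 26.7%/12 = 2.225% = 0.02225.
While 4% of the post-interest balance exceeds $15.00, each month B ← (B·(1+r))·(1 − 0.04), i.e. B shrinks by the factor (1+r)·0.96 = 0.98136.
This holds for months 1–155. Entering month 156 the balance is $365.61; 4% of the post-interest balance is now below $15.00, so the flat $15.00 minimum applies from here.
From month 156 a fixed $15.00 at rate r clears $365.61 in 36 more payments. Total: 155 + 36 = 191 months.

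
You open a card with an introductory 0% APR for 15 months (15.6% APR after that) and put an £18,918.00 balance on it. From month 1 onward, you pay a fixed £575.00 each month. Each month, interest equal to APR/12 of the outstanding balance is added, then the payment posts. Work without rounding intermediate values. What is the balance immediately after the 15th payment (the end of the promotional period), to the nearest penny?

Promo months 1–15 at r₀ = 0%/12 = 0; months 16+ at r₁ = 15.6%/12 = 0.013.
After month 15 (no interest yet): B = £18,918.00 − 15·£575.00 = £10,293.00.

£10,293.00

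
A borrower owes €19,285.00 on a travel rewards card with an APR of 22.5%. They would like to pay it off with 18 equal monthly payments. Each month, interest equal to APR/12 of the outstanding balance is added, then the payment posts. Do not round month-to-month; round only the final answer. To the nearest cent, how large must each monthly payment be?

€1,272.26

Monthly rate r = 22.5%/12 = 1.875% = 0.01875.
Level-payment amortization: P = B₀·r / (1 − (1+r)^(−n)) = 19285.00·0.01875 / (1 − 1.01875^(−18)).
Denominator 1 − (1+r)^(−18) = 0.284214645.
P = 361.594 / 0.284214645 ≈ 1272.26.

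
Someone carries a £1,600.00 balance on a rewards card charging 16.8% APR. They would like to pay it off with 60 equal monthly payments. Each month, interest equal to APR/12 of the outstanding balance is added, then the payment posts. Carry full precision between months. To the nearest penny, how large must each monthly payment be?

£39.59

Monthly rate r = 16.8%/12 = 1.4% = 0.014.
Level-payment amortization: P = B₀·r / (1 − (1+r)^(−n)) = 1600.00·0.014 / (1 − 1.014^(−60)).
Denominator 1 − (1+r)^(−60) = 0.565767125.
P = 22.4 / 0.565767125 ≈ 39.59.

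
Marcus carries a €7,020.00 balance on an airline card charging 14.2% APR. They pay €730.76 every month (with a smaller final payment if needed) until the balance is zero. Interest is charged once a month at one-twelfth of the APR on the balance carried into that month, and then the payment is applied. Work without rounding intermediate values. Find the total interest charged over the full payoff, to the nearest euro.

€477

Monthly rate r = 14.2%/12 = 1.18333% = 0.0118333.
Payoff takes n = ⌈−ln(1 − rB₀/P)/ln(1+r)⌉ = ⌈10.258⌉ = 11 payments; the last is €189.31.
Total paid = 10·€730.76 + €189.31 = €7,496.91.
Total interest = total paid − principal = €7,496.91 − €7,020.00 = €476.91.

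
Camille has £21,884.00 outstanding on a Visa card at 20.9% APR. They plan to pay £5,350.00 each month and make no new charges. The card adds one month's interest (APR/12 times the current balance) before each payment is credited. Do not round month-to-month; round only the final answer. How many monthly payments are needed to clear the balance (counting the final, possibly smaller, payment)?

Monthly rate r = 20.9%/12 = 1.74167% = 0.0174167.
Recurrence: B ← B·(1+r) − £5,350.00.
Month 1: interest £381.15; balance after payment £16,915.15.
Month 2: interest £294.61; balance after payment £11,859.75.
Month 3: interest £206.56; balance after payment £6,716.31.
Month 4: interest £116.98; balance after payment £1,483.28.
Month 5: interest £25.83; balance after payment £0.00.

5 payments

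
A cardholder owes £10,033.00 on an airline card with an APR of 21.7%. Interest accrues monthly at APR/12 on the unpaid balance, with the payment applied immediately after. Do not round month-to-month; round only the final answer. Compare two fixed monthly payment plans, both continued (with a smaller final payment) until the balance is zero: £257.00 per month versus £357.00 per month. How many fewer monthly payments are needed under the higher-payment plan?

29 fewer payments

Monthly rate r = 21.7%/12 = 1.80833% = 0.0180833.
At £257.00/mo: n = ⌈−ln(1 − rB₀/P)/ln(1+r)⌉ = 69 payments (last £77.02); total interest = total paid − £10,033.00 = £7,520.02.
At £357.00/mo: 40 payments (last £214.89); total interest £4,104.89.
Payments saved = 69 − 40 = 29.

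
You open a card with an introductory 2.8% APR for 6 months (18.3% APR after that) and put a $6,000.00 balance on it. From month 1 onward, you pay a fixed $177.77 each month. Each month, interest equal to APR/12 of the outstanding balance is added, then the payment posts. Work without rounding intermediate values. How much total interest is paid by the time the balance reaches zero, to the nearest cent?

Promo months 1–6 at r₀ = 2.8%/12 = 0.00233333; months 7+ at r₁ = 18.3%/12 = 0.01525.
After month 6: iterate B ← B·(1+r₀) − $177.77 for 6 months → $5,011.63.
Then at r₁ with $177.77/mo: n₂ = −ln(1 − r₁·B/P)/ln(1+r₁) ≈ 37.13 → 38 more payments.
Total paid = 43·$177.77 + $23.56 = $7,667.67; interest = $7,667.67 − $6,000.00 = $1,667.67.

$1,667.67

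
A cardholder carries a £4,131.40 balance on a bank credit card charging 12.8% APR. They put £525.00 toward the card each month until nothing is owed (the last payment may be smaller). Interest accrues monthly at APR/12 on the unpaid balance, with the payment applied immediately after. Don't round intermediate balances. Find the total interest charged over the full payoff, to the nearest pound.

Monthly rate r = 12.8%/12 = 1.06667% = 0.0106667.
Payoff takes n = ⌈−ln(1 − rB₀/P)/ln(1+r)⌉ = ⌈8.263⌉ = 9 payments; the last is £138.67.
Total paid = 8·£525.00 + £138.67 = £4,338.67.
Total interest = total paid − principal = £4,338.67 − £4,131.40 = £207.27.

£207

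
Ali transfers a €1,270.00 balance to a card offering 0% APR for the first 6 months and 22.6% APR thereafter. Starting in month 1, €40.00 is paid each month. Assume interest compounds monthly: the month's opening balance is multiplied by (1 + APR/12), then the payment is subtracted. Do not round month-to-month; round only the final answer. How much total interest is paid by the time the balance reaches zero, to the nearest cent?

Promo months 1–6 at r₀ = 0%/12 = 0; months 7+ at r₁ = 22.6%/12 = 0.0188333.
After month 6 (no interest yet): B = €1,270.00 − 6·€40.00 = €1,030.00.
Then at r₁ with €40.00/mo: n₂ = −ln(1 − r₁·B/P)/ln(1+r₁) ≈ 35.56 → 36 more payments.
Total paid = 41·€40.00 + €22.54 = €1,662.54; interest = €1,662.54 − €1,270.00 = €392.54.

€392.54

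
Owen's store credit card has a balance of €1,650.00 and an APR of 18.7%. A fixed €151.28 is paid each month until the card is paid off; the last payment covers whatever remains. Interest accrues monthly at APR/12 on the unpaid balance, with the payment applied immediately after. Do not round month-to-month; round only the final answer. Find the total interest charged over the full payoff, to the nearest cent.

Monthly rate r = 18.7%/12 = 1.55833% = 0.0155833.
Payoff takes n = ⌈−ln(1 − rB₀/P)/ln(1+r)⌉ = ⌈12.047⌉ = 13 payments; the last is €7.20.
Total paid = 12·€151.28 + €7.20 = €1,822.56.
Total interest = total paid − principal = €1,822.56 − €1,650.00 = €172.56.

€172.56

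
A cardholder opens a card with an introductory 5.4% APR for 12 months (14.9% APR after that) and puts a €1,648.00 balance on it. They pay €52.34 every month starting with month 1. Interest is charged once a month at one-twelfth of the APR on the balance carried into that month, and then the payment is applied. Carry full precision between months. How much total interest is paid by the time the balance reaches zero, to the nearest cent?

€256.44

Promo months 1–12 at r₀ = 5.4%/12 = 0.0045; months 13+ at r₁ = 14.9%/12 = 0.0124167.
After month 12: iterate B ← B·(1+r₀) − €52.34 for 12 months → €1,095.37.
Then at r₁ with €52.34/mo: n₂ = −ln(1 − r₁·B/P)/ln(1+r₁) ≈ 24.38 → 25 more payments.
Total paid = 36·€52.34 + €20.20 = €1,904.44; interest = €1,904.44 − €1,648.00 = €256.44.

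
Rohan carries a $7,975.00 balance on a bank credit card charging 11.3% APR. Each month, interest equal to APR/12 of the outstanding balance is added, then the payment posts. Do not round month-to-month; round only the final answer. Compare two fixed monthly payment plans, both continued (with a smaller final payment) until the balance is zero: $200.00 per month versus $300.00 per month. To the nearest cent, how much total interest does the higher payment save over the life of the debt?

$823.81

Monthly rate r = 11.3%/12 = 0.941667% = 0.00941667.
At $200.00/mo: n = ⌈−ln(1 − rB₀/P)/ln(1+r)⌉ = 51 payments (last $46.19); total interest = total paid − $7,975.00 = $2,071.19.
At $300.00/mo: 31 payments (last $222.38); total interest $1,247.38.
Interest saved = $2,071.19 − $1,247.38 = $823.81.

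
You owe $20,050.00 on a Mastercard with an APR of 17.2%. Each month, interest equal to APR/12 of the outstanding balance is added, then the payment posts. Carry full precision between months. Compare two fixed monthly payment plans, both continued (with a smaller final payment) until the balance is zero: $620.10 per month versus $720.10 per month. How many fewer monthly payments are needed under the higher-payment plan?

8 fewer payments

Monthly rate r = 17.2%/12 = 1.43333% = 0.0143333.
At $620.10/mo: n = ⌈−ln(1 − rB₀/P)/ln(1+r)⌉ = 44 payments (last $464.07); total interest = total paid − $20,050.00 = $7,078.37.
At $720.10/mo: 36 payments (last $567.64); total interest $5,721.14.
Payments saved = 44 − 36 = 8.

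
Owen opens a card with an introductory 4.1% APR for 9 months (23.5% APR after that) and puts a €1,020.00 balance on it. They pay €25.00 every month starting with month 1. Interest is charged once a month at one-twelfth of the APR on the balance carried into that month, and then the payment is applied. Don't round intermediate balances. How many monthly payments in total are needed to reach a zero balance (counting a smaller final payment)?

Promo months 1–9 at r₀ = 4.1%/12 = 0.00341667; months 10+ at r₁ = 23.5%/12 = 0.0195833.
After month 9: iterate B ← B·(1+r₀) − €25.00 for 9 months → €823.70.
Then at r₁ with €25.00/mo: n₂ = −ln(1 − r₁·B/P)/ln(1+r₁) ≈ 53.43 → 54 more payments.

63 payments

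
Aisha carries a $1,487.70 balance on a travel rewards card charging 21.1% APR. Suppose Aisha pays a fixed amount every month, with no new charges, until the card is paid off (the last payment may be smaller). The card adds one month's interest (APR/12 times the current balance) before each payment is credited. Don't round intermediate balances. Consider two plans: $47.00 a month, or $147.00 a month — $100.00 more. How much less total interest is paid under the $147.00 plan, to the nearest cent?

Monthly rate r = 21.1%/12 = 1.75833% = 0.0175833.
At $47.00/mo: n = ⌈−ln(1 − rB₀/P)/ln(1+r)⌉ = 47 payments (last $30.85); total interest = total paid − $1,487.70 = $705.15.
At $147.00/mo: 12 payments (last $35.81); total interest $165.11.
Interest saved = $705.15 − $165.11 = $540.04.

$540.04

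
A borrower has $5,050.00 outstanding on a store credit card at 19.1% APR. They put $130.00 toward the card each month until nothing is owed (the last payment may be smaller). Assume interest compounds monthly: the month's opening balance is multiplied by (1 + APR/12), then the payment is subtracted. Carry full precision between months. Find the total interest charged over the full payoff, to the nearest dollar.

Monthly rate r = 19.1%/12 = 1.59167% = 0.0159167.
Payoff takes n = ⌈−ln(1 − rB₀/P)/ln(1+r)⌉ = ⌈60.991⌉ = 61 payments; the last is $128.80.
Total paid = 60·$130.00 + $128.80 = $7,928.80.
Total interest = total paid − principal = $7,928.80 − $5,050.00 = $2,878.80.

$2,879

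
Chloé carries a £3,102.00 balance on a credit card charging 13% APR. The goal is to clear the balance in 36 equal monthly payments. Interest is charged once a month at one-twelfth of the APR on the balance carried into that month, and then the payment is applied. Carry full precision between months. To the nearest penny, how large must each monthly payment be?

Monthly rate r = 13%/12 = 1.08333% = 0.0108333.
Level-payment amortization: P = B₀·r / (1 − (1+r)^(−n)) = 3102.00·0.0108333 / (1 − 1.01083^(−36)).
Denominator 1 − (1+r)^(−36) = 0.321521599.
P = 33.605 / 0.321521599 ≈ 104.52.

£104.52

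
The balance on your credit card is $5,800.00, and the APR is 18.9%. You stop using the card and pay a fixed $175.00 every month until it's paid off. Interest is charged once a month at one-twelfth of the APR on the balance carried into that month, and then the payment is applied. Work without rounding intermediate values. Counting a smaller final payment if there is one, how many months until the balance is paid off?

48 payments

Monthly rate r = 18.9%/12 = 1.575% = 0.01575.
Recurrence: B ← B·(1+r) − $175.00.
Month 1: interest $91.35; balance after payment $5,716.35.
Month 2: interest $90.03; balance after payment $5,631.38.
Closed form: n = −ln(1 − rB₀/P)/ln(1+r) = −ln(0.478)/ln(1.01575) ≈ 47.234, so the balance reaches zero during payment 48.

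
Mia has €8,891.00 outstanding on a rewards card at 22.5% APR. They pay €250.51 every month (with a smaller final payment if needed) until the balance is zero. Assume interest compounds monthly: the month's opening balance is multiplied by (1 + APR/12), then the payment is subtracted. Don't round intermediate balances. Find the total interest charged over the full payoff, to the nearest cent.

Monthly rate r = 22.5%/12 = 1.875% = 0.01875.
Payoff takes n = ⌈−ln(1 − rB₀/P)/ln(1+r)⌉ = ⌈58.947⌉ = 59 payments; the last is €237.33.
Total paid = 58·€250.51 + €237.33 = €14,766.91.
Total interest = total paid − principal = €14,766.91 − €8,891.00 = €5,875.91.

€5,875.91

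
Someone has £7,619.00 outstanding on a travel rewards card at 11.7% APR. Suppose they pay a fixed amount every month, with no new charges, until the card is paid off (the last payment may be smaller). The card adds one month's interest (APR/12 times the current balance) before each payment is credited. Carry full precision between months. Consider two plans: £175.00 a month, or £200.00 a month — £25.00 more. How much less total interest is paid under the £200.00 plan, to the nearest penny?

£394.25

Monthly rate r = 11.7%/12 = 0.975% = 0.00975.
At £175.00/mo: n = ⌈−ln(1 − rB₀/P)/ln(1+r)⌉ = 57 payments (last £164.87); total interest = total paid − £7,619.00 = £2,345.87.
At £200.00/mo: 48 payments (last £170.62); total interest £1,951.62.
Interest saved = £2,345.87 − £1,951.62 = £394.25.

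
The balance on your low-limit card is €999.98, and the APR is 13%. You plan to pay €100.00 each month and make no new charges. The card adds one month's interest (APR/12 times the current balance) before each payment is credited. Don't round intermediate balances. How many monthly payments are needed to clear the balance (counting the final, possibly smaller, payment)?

Monthly rate r = 13%/12 = 1.08333% = 0.0108333.
Recurrence: B ← B·(1+r) − €100.00.
Month 1: interest €10.83; balance after payment €910.81.
Month 2: interest €9.87; balance after payment €820.68.
Closed form: n = −ln(1 − rB₀/P)/ln(1+r) = −ln(0.89167)/ln(1.01083) ≈ 10.641, so the balance reaches zero during payment 11.

11 payments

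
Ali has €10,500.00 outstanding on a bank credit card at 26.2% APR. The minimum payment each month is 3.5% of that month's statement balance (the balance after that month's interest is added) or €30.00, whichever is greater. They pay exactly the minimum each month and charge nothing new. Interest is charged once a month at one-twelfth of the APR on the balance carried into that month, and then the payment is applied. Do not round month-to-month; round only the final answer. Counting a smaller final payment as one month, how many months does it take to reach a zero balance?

Monthly rate r = 26.2%/12 = 2.18333% = 0.0218333.
While 3.5% of the post-interest balance exceeds €30.00, each month B ← (B·(1+r))·(1 − 0.035), i.e. B shrinks by the factor (1+r)·0.965 = 0.98607.
This holds for months 1–181. Entering month 182 the balance is €828.75; 3.5% of the post-interest balance is now below €30.00, so the flat €30.00 minimum applies from here.
From month 182 a fixed €30.00 at rate r clears €828.75 in 43 more payments. Total: 181 + 43 = 224 months.

224 months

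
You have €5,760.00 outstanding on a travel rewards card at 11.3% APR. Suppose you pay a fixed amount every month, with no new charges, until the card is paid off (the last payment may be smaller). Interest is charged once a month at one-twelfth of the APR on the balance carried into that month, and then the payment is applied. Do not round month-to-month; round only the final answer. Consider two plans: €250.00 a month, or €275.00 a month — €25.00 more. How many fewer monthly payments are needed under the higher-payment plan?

3 fewer payments

Monthly rate r = 11.3%/12 = 0.941667% = 0.00941667.
At €250.00/mo: n = ⌈−ln(1 − rB₀/P)/ln(1+r)⌉ = 27 payments (last €23.67); total interest = total paid − €5,760.00 = €763.67.
At €275.00/mo: 24 payments (last €121.35); total interest €686.35.
Payments saved = 27 − 24 = 3.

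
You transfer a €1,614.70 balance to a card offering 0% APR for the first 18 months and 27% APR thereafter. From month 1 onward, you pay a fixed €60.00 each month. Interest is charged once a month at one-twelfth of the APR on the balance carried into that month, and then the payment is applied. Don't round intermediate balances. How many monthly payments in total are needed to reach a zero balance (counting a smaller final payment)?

Promo months 1–18 at r₀ = 0%/12 = 0; months 19+ at r₁ = 27%/12 = 0.0225.
After month 18 (no interest yet): B = €1,614.70 − 18·€60.00 = €534.70.
Then at r₁ with €60.00/mo: n₂ = −ln(1 − r₁·B/P)/ln(1+r₁) ≈ 10.06 → 11 more payments.

29 months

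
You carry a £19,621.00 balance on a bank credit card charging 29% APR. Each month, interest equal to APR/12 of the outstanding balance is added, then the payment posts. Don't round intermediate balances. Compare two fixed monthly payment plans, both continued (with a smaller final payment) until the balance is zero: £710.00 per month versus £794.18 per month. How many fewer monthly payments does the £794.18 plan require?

Monthly rate r = 29%/12 = 2.41667% = 0.0241667.
At £710.00/mo: n = ⌈−ln(1 − rB₀/P)/ln(1+r)⌉ = 47 payments (last £111.87); total interest = total paid − £19,621.00 = £13,150.87.
At £794.18/mo: 39 payments (last £52.41); total interest £10,610.25.
Payments saved = 47 − 39 = 8.

8 fewer payments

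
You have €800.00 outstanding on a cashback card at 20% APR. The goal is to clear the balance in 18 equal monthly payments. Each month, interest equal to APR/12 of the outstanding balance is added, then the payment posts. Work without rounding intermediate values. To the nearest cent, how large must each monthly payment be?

€51.81

Monthly rate r = 20%/12 = 1.66667% = 0.0166667.
Level-payment amortization: P = B₀·r / (1 − (1+r)^(−n)) = 800.00·0.0166667 / (1 − 1.01667^(−18)).
Denominator 1 − (1+r)^(−18) = 0.257347792.
P = 13.3333 / 0.257347792 ≈ 51.81.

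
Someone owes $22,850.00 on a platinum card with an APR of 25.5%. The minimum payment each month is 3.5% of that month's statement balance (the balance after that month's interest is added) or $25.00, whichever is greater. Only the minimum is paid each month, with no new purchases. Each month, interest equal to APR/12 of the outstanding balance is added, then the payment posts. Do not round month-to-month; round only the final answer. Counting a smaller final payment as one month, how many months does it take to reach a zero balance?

282 months

Monthly rate r = 25.5%/12 = 2.125% = 0.02125.
While 3.5% of the post-interest balance exceeds $25.00, each month B ← (B·(1+r))·(1 − 0.035), i.e. B shrinks by the factor (1+r)·0.965 = 0.98551.
This holds for months 1–239. Entering month 240 the balance is $697.39; 3.5% of the post-interest balance is now below $25.00, so the flat $25.00 minimum applies from here.
From month 240 a fixed $25.00 at rate r clears $697.39 in 43 more payments. Total: 239 + 43 = 282 months.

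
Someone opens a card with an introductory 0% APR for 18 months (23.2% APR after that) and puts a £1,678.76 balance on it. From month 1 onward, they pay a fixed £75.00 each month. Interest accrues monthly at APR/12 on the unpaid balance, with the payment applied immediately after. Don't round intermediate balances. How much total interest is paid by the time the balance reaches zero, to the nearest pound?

Promo months 1–18 at r₀ = 0%/12 = 0; months 19+ at r₁ = 23.2%/12 = 0.0193333.
After month 18 (no interest yet): B = £1,678.76 − 18·£75.00 = £328.76.
Then at r₁ with £75.00/mo: n₂ = −ln(1 − r₁·B/P)/ln(1+r₁) ≈ 4.62 → 5 more payments.
Total paid = 22·£75.00 + £47.01 = £1,697.01; interest = £1,697.01 − £1,678.76 = £18.25.

£18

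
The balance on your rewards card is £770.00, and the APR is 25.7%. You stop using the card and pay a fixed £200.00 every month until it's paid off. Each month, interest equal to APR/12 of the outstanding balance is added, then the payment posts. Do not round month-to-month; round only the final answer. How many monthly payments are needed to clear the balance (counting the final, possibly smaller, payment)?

5 payments

Monthly rate r = 25.7%/12 = 2.14167% = 0.0214167.
Recurrence: B ← B·(1+r) − £200.00.
Month 1: interest £16.49; balance after payment £586.49.
Month 2: interest £12.56; balance after payment £399.05.
Month 3: interest £8.55; balance after payment £207.60.
Month 4: interest £4.45; balance after payment £12.04.
Month 5: interest £0.26; balance after payment £0.00.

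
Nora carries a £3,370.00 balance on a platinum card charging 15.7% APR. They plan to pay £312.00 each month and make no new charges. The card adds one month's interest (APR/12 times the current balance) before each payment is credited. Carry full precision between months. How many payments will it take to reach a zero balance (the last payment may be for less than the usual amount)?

Monthly rate r = 15.7%/12 = 1.30833% = 0.0130833.
Recurrence: B ← B·(1+r) − £312.00.
Month 1: interest £44.09; balance after payment £3,102.09.
Month 2: interest £40.59; balance after payment £2,830.68.
Closed form: n = −ln(1 − rB₀/P)/ln(1+r) = −ln(0.85868)/ln(1.01308) ≈ 11.721, so the balance reaches zero during payment 12.

12 months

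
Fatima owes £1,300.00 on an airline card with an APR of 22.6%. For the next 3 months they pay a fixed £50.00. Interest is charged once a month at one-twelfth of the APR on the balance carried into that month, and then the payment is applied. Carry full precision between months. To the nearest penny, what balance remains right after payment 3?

Monthly rate r = 22.6%/12 = 1.88333% = 0.0188333.
Each month: B ← B·(1+r) − £50.00.
Month 1: interest £24.48; balance after payment £1,274.48.
Month 2: interest £24.00; balance after payment £1,248.49.
Month 3: interest £23.51; balance after payment £1,222.00.

£1,222.00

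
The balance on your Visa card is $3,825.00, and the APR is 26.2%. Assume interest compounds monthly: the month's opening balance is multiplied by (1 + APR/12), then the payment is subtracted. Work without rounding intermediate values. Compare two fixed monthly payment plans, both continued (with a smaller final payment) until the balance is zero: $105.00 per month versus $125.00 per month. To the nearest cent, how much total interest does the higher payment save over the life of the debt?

Monthly rate r = 26.2%/12 = 2.18333% = 0.0218333.
At $105.00/mo: n = ⌈−ln(1 − rB₀/P)/ln(1+r)⌉ = 74 payments (last $47.95); total interest = total paid − $3,825.00 = $3,887.95.
At $125.00/mo: 52 payments (last $8.20); total interest $2,558.20.
Interest saved = $3,887.95 − $2,558.20 = $1,329.75.

$1,329.75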